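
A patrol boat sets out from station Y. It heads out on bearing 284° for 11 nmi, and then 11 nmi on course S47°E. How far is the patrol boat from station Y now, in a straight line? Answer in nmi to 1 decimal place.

5.5 nmi

Leg 1 (284°, 11 nmi): east 11 sin 284° = -10.67, north 11 cos 284° = 2.66
Leg 2 (S47°E, 11 nmi): east 11 sin 133° = 8.04, north 11 cos 133° = -7.50
Net: -2.63 east, -4.84 north. Distance = √((-2.63)² + (-4.84)²) = 5.508 nmi.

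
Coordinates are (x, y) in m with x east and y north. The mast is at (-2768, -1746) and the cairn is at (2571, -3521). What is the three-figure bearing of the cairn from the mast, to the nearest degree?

108°

Δeast = 2571 − -2768 = 5339.00; Δnorth = -3521 − -1746 = -1775.00.
Bearing = atan2(Δeast, Δnorth) mod 360° = 108.39° ≈ 108°.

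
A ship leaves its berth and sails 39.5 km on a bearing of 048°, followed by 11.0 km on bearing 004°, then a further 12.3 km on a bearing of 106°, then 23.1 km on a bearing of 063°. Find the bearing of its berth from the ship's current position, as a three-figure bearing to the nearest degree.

235°

Leg 1 (048°, 39.5 km): east 39.5 sin 48° = 29.35, north 39.5 cos 48° = 26.43
Leg 2 (004°, 11.0 km): east 11.0 sin 4° = 0.77, north 11.0 cos 4° = 10.97
Leg 3 (106°, 12.3 km): east 12.3 sin 106° = 11.82, north 12.3 cos 106° = -3.39
Leg 4 (063°, 23.1 km): east 23.1 sin 63° = 20.58, north 23.1 cos 63° = 10.49
Net displacement: 62.53 east, 44.50 north. Direction back to start is (-62.53, -44.50): bearing = atan2(-62.53, -44.50) mod 360° = 234.56° ≈ 235°.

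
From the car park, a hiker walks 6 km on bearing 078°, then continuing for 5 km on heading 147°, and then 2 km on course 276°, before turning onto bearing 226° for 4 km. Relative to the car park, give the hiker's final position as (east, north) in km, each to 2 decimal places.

Leg 1 (078°, 6 km): east 6 sin 78° = 5.87, north 6 cos 78° = 1.25
Leg 2 (147°, 5 km): east 5 sin 147° = 2.72, north 5 cos 147° = -4.19
Leg 3 (276°, 2 km): east 2 sin 276° = -1.99, north 2 cos 276° = 0.21
Leg 4 (226°, 4 km): east 4 sin 226° = -2.88, north 4 cos 226° = -2.78
Summing: 3.73 km east, -5.52 km north → (3.73, -5.52).

(3.73, -5.52)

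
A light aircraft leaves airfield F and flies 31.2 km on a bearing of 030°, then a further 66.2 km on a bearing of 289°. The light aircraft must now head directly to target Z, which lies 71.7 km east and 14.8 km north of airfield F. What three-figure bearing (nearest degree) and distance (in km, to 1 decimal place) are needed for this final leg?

Leg 1 (030°, 31.2 km): east 31.2 sin 30° = 15.60, north 31.2 cos 30° = 27.02
Leg 2 (289°, 66.2 km): east 66.2 sin 289° = -62.59, north 66.2 cos 289° = 21.55
Current position: (-46.99, 48.57). Target: (71.7, 14.8). Remaining: Δeast = 118.69, Δnorth = -33.77.
Bearing = atan2(118.69, -33.77) mod 360° = 105.88°; distance = √((118.69)² + (-33.77)²) = 123.405 km.

106°, 123.4 km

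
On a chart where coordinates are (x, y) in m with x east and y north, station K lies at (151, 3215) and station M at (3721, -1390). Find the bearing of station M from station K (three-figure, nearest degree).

142°

Δeast = 3721 − 151 = 3570.00; Δnorth = -1390 − 3215 = -4605.00.
Bearing = atan2(Δeast, Δnorth) mod 360° = 142.22° ≈ 142°.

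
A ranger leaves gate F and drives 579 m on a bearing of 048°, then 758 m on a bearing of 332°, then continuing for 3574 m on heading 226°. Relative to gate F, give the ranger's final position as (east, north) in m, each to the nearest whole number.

Leg 1 (048°, 579 m): east 579 sin 48° = 430.28, north 579 cos 48° = 387.43
Leg 2 (332°, 758 m): east 758 sin 332° = -355.86, north 758 cos 332° = 669.27
Leg 3 (226°, 3574 m): east 3574 sin 226° = -2570.92, north 3574 cos 226° = -2482.71
Summing: -2496.50 m east, -1426.01 m north → (-2496, -1426).

(-2496, -1426)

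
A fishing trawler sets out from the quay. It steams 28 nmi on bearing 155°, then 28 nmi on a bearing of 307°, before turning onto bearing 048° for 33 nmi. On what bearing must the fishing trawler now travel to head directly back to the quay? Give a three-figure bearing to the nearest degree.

Leg 1 (155°, 28 nmi): east 28 sin 155° = 11.83, north 28 cos 155° = -25.38
Leg 2 (307°, 28 nmi): east 28 sin 307° = -22.36, north 28 cos 307° = 16.85
Leg 3 (048°, 33 nmi): east 33 sin 48° = 24.52, north 33 cos 48° = 22.08
Net displacement: 14.00 east, 13.56 north. Direction back to start is (-14.00, -13.56): bearing = atan2(-14.00, -13.56) mod 360° = 225.91° ≈ 226°.

226°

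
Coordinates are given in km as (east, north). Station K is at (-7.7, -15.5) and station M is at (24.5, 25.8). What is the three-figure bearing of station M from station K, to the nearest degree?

038°

Δeast = 24.5 − -7.7 = 32.20; Δnorth = 25.8 − -15.5 = 41.30.
Bearing = atan2(Δeast, Δnorth) mod 360° = 37.94° ≈ 038°.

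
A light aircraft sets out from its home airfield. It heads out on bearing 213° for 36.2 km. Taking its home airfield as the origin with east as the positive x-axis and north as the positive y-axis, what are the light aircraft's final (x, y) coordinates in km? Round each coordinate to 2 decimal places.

(-19.72, -30.36)

Leg 1 (213°, 36.2 km): east 36.2 sin 213° = -19.72, north 36.2 cos 213° = -30.36
Summing: -19.72 km east, -30.36 km north → (-19.72, -30.36).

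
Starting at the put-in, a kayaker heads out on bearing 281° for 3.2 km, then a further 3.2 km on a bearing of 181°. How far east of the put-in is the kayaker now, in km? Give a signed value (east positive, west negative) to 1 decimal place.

Leg 1 (281°, 3.2 km): east 3.2 sin 281° = -3.14, north 3.2 cos 281° = 0.61
Leg 2 (181°, 3.2 km): east 3.2 sin 181° = -0.06, north 3.2 cos 181° = -3.20
Net east component: -3.20 km.

-3.2 km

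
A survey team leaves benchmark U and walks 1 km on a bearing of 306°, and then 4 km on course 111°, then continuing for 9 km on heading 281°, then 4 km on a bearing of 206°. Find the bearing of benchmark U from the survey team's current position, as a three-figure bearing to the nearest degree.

070°

Leg 1 (306°, 1 km): east 1 sin 306° = -0.81, north 1 cos 306° = 0.59
Leg 2 (111°, 4 km): east 4 sin 111° = 3.73, north 4 cos 111° = -1.43
Leg 3 (281°, 9 km): east 9 sin 281° = -8.83, north 9 cos 281° = 1.72
Leg 4 (206°, 4 km): east 4 sin 206° = -1.75, north 4 cos 206° = -3.60
Net displacement: -7.66 east, -2.72 north. Direction back to start is (7.66, 2.72): bearing = atan2(7.66, 2.72) mod 360° = 70.43° ≈ 070°.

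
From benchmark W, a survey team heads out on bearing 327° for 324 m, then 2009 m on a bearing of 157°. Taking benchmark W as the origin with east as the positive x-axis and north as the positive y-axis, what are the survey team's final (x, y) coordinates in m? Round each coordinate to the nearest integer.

Leg 1 (327°, 324 m): east 324 sin 327° = -176.46, north 324 cos 327° = 271.73
Leg 2 (157°, 2009 m): east 2009 sin 157° = 784.98, north 2009 cos 157° = -1849.29
Summing: 608.52 m east, -1577.56 m north → (609, -1578).

(609, -1578)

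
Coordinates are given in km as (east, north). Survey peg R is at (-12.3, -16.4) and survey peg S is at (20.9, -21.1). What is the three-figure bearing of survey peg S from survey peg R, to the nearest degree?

098°

Δeast = 20.9 − -12.3 = 33.20; Δnorth = -21.1 − -16.4 = -4.70.
Bearing = atan2(Δeast, Δnorth) mod 360° = 98.06° ≈ 098°.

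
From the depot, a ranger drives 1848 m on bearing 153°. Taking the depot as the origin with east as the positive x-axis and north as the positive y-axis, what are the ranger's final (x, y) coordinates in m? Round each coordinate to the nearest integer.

Leg 1 (153°, 1848 m): east 1848 sin 153° = 838.97, north 1848 cos 153° = -1646.58
Summing: 838.97 m east, -1646.58 m north → (839, -1647).

(839, -1647)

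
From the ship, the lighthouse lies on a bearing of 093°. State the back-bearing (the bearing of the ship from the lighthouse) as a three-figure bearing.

Back-bearing = 093° + 180° = 273°.

273°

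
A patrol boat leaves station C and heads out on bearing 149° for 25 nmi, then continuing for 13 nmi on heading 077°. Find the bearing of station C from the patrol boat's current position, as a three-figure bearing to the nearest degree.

306°

Leg 1 (149°, 25 nmi): east 25 sin 149° = 12.88, north 25 cos 149° = -21.43
Leg 2 (077°, 13 nmi): east 13 sin 77° = 12.67, north 13 cos 77° = 2.92
Net displacement: 25.54 east, -18.50 north. Direction back to start is (-25.54, 18.50): bearing = atan2(-25.54, 18.50) mod 360° = 305.92° ≈ 306°.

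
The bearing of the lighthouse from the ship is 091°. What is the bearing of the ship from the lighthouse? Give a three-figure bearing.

271°

Back-bearing = 091° + 180° = 271°.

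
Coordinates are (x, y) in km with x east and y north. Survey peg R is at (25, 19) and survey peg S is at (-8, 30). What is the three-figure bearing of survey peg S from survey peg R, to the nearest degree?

288°

Δeast = -8 − 25 = -33.00; Δnorth = 30 − 19 = 11.00.
Bearing = atan2(Δeast, Δnorth) mod 360° = 288.43° ≈ 288°.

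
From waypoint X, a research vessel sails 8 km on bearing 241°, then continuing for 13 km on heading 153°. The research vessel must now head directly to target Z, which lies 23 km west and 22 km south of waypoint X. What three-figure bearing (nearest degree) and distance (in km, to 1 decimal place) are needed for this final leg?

Leg 1 (241°, 8 km): east 8 sin 241° = -7.00, north 8 cos 241° = -3.88
Leg 2 (153°, 13 km): east 13 sin 153° = 5.90, north 13 cos 153° = -11.58
Current position: (-1.10, -15.46). Target: (-23, -22). Remaining: Δeast = -21.90, Δnorth = -6.54.
Bearing = atan2(-21.90, -6.54) mod 360° = 253.38°; distance = √((-21.90)² + (-6.54)²) = 22.860 km.

253°, 22.9 km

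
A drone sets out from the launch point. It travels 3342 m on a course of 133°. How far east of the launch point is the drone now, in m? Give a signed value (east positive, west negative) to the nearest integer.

Leg 1 (133°, 3342 m): east 3342 sin 133° = 2444.18, north 3342 cos 133° = -2279.24
Net east component: 2444.18 m.

2444 m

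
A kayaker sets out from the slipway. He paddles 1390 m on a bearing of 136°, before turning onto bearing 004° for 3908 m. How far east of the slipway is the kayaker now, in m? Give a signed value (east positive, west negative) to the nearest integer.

Leg 1 (136°, 1390 m): east 1390 sin 136° = 965.58, north 1390 cos 136° = -999.88
Leg 2 (004°, 3908 m): east 3908 sin 4° = 272.61, north 3908 cos 4° = 3898.48
Net east component: 1238.18 m.

1238 m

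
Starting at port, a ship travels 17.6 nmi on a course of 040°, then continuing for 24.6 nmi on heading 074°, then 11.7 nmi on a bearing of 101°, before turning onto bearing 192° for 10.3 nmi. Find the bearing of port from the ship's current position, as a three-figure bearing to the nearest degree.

260°

Leg 1 (040°, 17.6 nmi): east 17.6 sin 40° = 11.31, north 17.6 cos 40° = 13.48
Leg 2 (074°, 24.6 nmi): east 24.6 sin 74° = 23.65, north 24.6 cos 74° = 6.78
Leg 3 (101°, 11.7 nmi): east 11.7 sin 101° = 11.49, north 11.7 cos 101° = -2.23
Leg 4 (192°, 10.3 nmi): east 10.3 sin 192° = -2.14, north 10.3 cos 192° = -10.07
Net displacement: 44.30 east, 7.96 north. Direction back to start is (-44.30, -7.96): bearing = atan2(-44.30, -7.96) mod 360° = 259.82° ≈ 260°.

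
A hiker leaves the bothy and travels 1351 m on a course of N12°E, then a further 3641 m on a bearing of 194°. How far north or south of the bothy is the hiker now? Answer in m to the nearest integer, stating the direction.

2211 m south

Leg 1 (N12°E, 1351 m): east 1351 sin 12° = 280.89, north 1351 cos 12° = 1321.48
Leg 2 (194°, 3641 m): east 3641 sin 194° = -880.84, north 3641 cos 194° = -3532.85
Net north component: -2211.37 m.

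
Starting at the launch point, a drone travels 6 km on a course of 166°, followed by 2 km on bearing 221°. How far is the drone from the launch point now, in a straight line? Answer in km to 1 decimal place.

Leg 1 (166°, 6 km): east 6 sin 166° = 1.45, north 6 cos 166° = -5.82
Leg 2 (221°, 2 km): east 2 sin 221° = -1.31, north 2 cos 221° = -1.51
Net: 0.14 east, -7.33 north. Distance = √((0.14)² + (-7.33)²) = 7.333 km.

7.3 km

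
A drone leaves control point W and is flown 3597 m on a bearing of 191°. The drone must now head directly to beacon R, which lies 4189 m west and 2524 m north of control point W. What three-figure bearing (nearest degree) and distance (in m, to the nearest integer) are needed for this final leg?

Leg 1 (191°, 3597 m): east 3597 sin 191° = -686.34, north 3597 cos 191° = -3530.91
Current position: (-686.34, -3530.91). Target: (-4189, 2524). Remaining: Δeast = -3502.66, Δnorth = 6054.91.
Bearing = atan2(-3502.66, 6054.91) mod 360° = 329.95°; distance = √((-3502.66)² + (6054.91)²) = 6995.041 m.

330°, 6995 m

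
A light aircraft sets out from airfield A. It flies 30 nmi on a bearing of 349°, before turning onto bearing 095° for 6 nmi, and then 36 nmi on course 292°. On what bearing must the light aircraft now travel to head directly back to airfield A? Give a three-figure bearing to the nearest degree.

Leg 1 (349°, 30 nmi): east 30 sin 349° = -5.72, north 30 cos 349° = 29.45
Leg 2 (095°, 6 nmi): east 6 sin 95° = 5.98, north 6 cos 95° = -0.52
Leg 3 (292°, 36 nmi): east 36 sin 292° = -33.38, north 36 cos 292° = 13.49
Net displacement: -33.13 east, 42.41 north. Direction back to start is (33.13, -42.41): bearing = atan2(33.13, -42.41) mod 360° = 142.01° ≈ 142°.

142°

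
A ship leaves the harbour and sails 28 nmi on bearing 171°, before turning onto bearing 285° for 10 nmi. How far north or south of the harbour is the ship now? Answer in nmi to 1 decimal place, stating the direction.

Leg 1 (171°, 28 nmi): east 28 sin 171° = 4.38, north 28 cos 171° = -27.66
Leg 2 (285°, 10 nmi): east 10 sin 285° = -9.66, north 10 cos 285° = 2.59
Net north component: -25.07 nmi.

25.1 nmi south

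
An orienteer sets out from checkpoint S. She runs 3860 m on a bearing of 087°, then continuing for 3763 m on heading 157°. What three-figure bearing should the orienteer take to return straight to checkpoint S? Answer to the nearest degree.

301°

Leg 1 (087°, 3860 m): east 3860 sin 87° = 3854.71, north 3860 cos 87° = 202.02
Leg 2 (157°, 3763 m): east 3763 sin 157° = 1470.32, north 3763 cos 157° = -3463.86
Net displacement: 5325.03 east, -3261.84 north. Direction back to start is (-5325.03, 3261.84): bearing = atan2(-5325.03, 3261.84) mod 360° = 301.49° ≈ 301°.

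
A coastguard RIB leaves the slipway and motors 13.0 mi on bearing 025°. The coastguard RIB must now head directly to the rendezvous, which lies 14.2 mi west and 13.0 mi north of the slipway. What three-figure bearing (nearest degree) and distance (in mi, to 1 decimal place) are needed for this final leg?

274°, 19.7 mi

Leg 1 (025°, 13.0 mi): east 13.0 sin 25° = 5.49, north 13.0 cos 25° = 11.78
Current position: (5.49, 11.78). Target: (-14.2, 13.0). Remaining: Δeast = -19.69, Δnorth = 1.22.
Bearing = atan2(-19.69, 1.22) mod 360° = 273.54°; distance = √((-19.69)² + (1.22)²) = 19.732 mi.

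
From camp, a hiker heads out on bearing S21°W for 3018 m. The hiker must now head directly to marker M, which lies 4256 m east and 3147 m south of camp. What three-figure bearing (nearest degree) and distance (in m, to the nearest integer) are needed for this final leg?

094°, 5348 m

Leg 1 (S21°W, 3018 m): east 3018 sin 201° = -1081.55, north 3018 cos 201° = -2817.55
Current position: (-1081.55, -2817.55). Target: (4256, -3147). Remaining: Δeast = 5337.55, Δnorth = -329.45.
Bearing = atan2(5337.55, -329.45) mod 360° = 93.53°; distance = √((5337.55)² + (-329.45)²) = 5347.712 m.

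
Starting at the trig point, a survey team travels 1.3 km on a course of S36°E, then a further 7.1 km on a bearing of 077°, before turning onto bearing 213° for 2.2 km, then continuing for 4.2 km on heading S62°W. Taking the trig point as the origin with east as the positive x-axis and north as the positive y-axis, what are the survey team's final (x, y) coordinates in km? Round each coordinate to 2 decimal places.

Leg 1 (S36°E, 1.3 km): east 1.3 sin 144° = 0.76, north 1.3 cos 144° = -1.05
Leg 2 (077°, 7.1 km): east 7.1 sin 77° = 6.92, north 7.1 cos 77° = 1.60
Leg 3 (213°, 2.2 km): east 2.2 sin 213° = -1.20, north 2.2 cos 213° = -1.85
Leg 4 (S62°W, 4.2 km): east 4.2 sin 242° = -3.71, north 4.2 cos 242° = -1.97
Summing: 2.78 km east, -3.27 km north → (2.78, -3.27).

(2.78, -3.27)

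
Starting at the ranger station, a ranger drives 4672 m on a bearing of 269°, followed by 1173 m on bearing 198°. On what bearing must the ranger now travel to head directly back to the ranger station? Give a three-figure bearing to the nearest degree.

077°

Leg 1 (269°, 4672 m): east 4672 sin 269° = -4671.29, north 4672 cos 269° = -81.54
Leg 2 (198°, 1173 m): east 1173 sin 198° = -362.48, north 1173 cos 198° = -1115.59
Net displacement: -5033.77 east, -1197.13 north. Direction back to start is (5033.77, 1197.13): bearing = atan2(5033.77, 1197.13) mod 360° = 76.62° ≈ 077°.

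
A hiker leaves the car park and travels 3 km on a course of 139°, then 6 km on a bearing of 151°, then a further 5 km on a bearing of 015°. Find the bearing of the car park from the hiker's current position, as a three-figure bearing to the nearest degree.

293°

Leg 1 (139°, 3 km): east 3 sin 139° = 1.97, north 3 cos 139° = -2.26
Leg 2 (151°, 6 km): east 6 sin 151° = 2.91, north 6 cos 151° = -5.25
Leg 3 (015°, 5 km): east 5 sin 15° = 1.29, north 5 cos 15° = 4.83
Net displacement: 6.17 east, -2.68 north. Direction back to start is (-6.17, 2.68): bearing = atan2(-6.17, 2.68) mod 360° = 293.49° ≈ 293°.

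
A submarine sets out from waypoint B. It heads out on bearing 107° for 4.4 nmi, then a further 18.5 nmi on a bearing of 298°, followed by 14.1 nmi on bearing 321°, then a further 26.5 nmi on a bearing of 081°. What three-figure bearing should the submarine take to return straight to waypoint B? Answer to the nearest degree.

Leg 1 (107°, 4.4 nmi): east 4.4 sin 107° = 4.21, north 4.4 cos 107° = -1.29
Leg 2 (298°, 18.5 nmi): east 18.5 sin 298° = -16.33, north 18.5 cos 298° = 8.69
Leg 3 (321°, 14.1 nmi): east 14.1 sin 321° = -8.87, north 14.1 cos 321° = 10.96
Leg 4 (081°, 26.5 nmi): east 26.5 sin 81° = 26.17, north 26.5 cos 81° = 4.15
Net displacement: 5.17 east, 22.50 north. Direction back to start is (-5.17, -22.50): bearing = atan2(-5.17, -22.50) mod 360° = 192.95° ≈ 193°.

193°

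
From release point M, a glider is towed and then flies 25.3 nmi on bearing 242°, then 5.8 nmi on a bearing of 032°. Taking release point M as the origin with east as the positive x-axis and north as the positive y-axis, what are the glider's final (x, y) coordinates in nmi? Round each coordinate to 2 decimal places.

Leg 1 (242°, 25.3 nmi): east 25.3 sin 242° = -22.34, north 25.3 cos 242° = -11.88
Leg 2 (032°, 5.8 nmi): east 5.8 sin 32° = 3.07, north 5.8 cos 32° = 4.92
Summing: -19.27 nmi east, -6.96 nmi north → (-19.27, -6.96).

(-19.27, -6.96)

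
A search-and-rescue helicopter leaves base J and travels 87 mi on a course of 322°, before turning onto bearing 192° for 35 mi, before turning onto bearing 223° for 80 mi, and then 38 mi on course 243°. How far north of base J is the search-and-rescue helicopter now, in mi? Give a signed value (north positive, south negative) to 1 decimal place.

-41.4 mi

Leg 1 (322°, 87 mi): east 87 sin 322° = -53.56, north 87 cos 322° = 68.56
Leg 2 (192°, 35 mi): east 35 sin 192° = -7.28, north 35 cos 192° = -34.24
Leg 3 (223°, 80 mi): east 80 sin 223° = -54.56, north 80 cos 223° = -58.51
Leg 4 (243°, 38 mi): east 38 sin 243° = -33.86, north 38 cos 243° = -17.25
Net north component: -41.44 mi.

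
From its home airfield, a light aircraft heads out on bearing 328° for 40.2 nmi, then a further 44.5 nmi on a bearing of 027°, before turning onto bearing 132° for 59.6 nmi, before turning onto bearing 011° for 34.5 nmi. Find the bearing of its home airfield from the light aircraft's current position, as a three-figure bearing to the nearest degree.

Leg 1 (328°, 40.2 nmi): east 40.2 sin 328° = -21.30, north 40.2 cos 328° = 34.09
Leg 2 (027°, 44.5 nmi): east 44.5 sin 27° = 20.20, north 44.5 cos 27° = 39.65
Leg 3 (132°, 59.6 nmi): east 59.6 sin 132° = 44.29, north 59.6 cos 132° = -39.88
Leg 4 (011°, 34.5 nmi): east 34.5 sin 11° = 6.58, north 34.5 cos 11° = 33.87
Net displacement: 49.77 east, 67.73 north. Direction back to start is (-49.77, -67.73): bearing = atan2(-49.77, -67.73) mod 360° = 216.31° ≈ 216°.

216°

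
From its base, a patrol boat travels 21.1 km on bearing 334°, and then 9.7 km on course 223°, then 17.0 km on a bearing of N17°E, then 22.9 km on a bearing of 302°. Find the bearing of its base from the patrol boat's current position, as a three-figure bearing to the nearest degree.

143°

Leg 1 (334°, 21.1 km): east 21.1 sin 334° = -9.25, north 21.1 cos 334° = 18.96
Leg 2 (223°, 9.7 km): east 9.7 sin 223° = -6.62, north 9.7 cos 223° = -7.09
Leg 3 (N17°E, 17.0 km): east 17.0 sin 17° = 4.97, north 17.0 cos 17° = 16.26
Leg 4 (302°, 22.9 km): east 22.9 sin 302° = -19.42, north 22.9 cos 302° = 12.14
Net displacement: -30.31 east, 40.26 north. Direction back to start is (30.31, -40.26): bearing = atan2(30.31, -40.26) mod 360° = 143.02° ≈ 143°.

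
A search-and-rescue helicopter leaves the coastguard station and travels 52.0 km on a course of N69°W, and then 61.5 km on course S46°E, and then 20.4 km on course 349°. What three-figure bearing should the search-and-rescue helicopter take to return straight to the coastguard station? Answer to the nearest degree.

Leg 1 (N69°W, 52.0 km): east 52.0 sin 291° = -48.55, north 52.0 cos 291° = 18.64
Leg 2 (S46°E, 61.5 km): east 61.5 sin 134° = 44.24, north 61.5 cos 134° = -42.72
Leg 3 (349°, 20.4 km): east 20.4 sin 349° = -3.89, north 20.4 cos 349° = 20.03
Net displacement: -8.20 east, -4.06 north. Direction back to start is (8.20, 4.06): bearing = atan2(8.20, 4.06) mod 360° = 63.65° ≈ 064°.

064°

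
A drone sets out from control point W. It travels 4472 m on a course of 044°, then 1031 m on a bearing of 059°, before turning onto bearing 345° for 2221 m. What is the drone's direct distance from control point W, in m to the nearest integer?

Leg 1 (044°, 4472 m): east 4472 sin 44° = 3106.51, north 4472 cos 44° = 3216.89
Leg 2 (059°, 1031 m): east 1031 sin 59° = 883.74, north 1031 cos 59° = 531.00
Leg 3 (345°, 2221 m): east 2221 sin 345° = -574.84, north 2221 cos 345° = 2145.32
Net: 3415.41 east, 5893.21 north. Distance = √((3415.41)² + (5893.21)²) = 6811.389 m.

6811 m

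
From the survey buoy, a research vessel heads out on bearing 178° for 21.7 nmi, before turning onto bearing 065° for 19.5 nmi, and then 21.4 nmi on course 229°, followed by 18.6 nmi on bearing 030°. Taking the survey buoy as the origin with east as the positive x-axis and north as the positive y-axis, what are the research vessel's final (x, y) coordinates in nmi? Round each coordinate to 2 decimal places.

(11.58, -11.38)

Leg 1 (178°, 21.7 nmi): east 21.7 sin 178° = 0.76, north 21.7 cos 178° = -21.69
Leg 2 (065°, 19.5 nmi): east 19.5 sin 65° = 17.67, north 19.5 cos 65° = 8.24
Leg 3 (229°, 21.4 nmi): east 21.4 sin 229° = -16.15, north 21.4 cos 229° = -14.04
Leg 4 (030°, 18.6 nmi): east 18.6 sin 30° = 9.30, north 18.6 cos 30° = 16.11
Summing: 11.58 nmi east, -11.38 nmi north → (11.58, -11.38).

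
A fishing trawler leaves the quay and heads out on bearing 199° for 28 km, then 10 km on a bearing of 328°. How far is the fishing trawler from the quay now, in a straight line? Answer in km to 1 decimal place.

23.1 km

Leg 1 (199°, 28 km): east 28 sin 199° = -9.12, north 28 cos 199° = -26.47
Leg 2 (328°, 10 km): east 10 sin 328° = -5.30, north 10 cos 328° = 8.48
Net: -14.42 east, -17.99 north. Distance = √((-14.42)² + (-17.99)²) = 23.056 km.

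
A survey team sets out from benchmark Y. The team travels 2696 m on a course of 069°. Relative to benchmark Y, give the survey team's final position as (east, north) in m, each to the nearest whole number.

(2517, 966)

Leg 1 (069°, 2696 m): east 2696 sin 69° = 2516.93, north 2696 cos 69° = 966.16
Summing: 2516.93 m east, 966.16 m north → (2517, 966).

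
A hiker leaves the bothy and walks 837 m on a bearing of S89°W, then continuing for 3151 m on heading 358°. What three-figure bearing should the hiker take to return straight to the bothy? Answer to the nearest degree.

163°

Leg 1 (S89°W, 837 m): east 837 sin 269° = -836.87, north 837 cos 269° = -14.61
Leg 2 (358°, 3151 m): east 3151 sin 358° = -109.97, north 3151 cos 358° = 3149.08
Net displacement: -946.84 east, 3134.47 north. Direction back to start is (946.84, -3134.47): bearing = atan2(946.84, -3134.47) mod 360° = 163.19° ≈ 163°.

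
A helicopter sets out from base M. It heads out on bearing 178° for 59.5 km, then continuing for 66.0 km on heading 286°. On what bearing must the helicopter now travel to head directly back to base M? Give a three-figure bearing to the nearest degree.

056°

Leg 1 (178°, 59.5 km): east 59.5 sin 178° = 2.08, north 59.5 cos 178° = -59.46
Leg 2 (286°, 66.0 km): east 66.0 sin 286° = -63.44, north 66.0 cos 286° = 18.19
Net displacement: -61.37 east, -41.27 north. Direction back to start is (61.37, 41.27): bearing = atan2(61.37, 41.27) mod 360° = 56.08° ≈ 056°.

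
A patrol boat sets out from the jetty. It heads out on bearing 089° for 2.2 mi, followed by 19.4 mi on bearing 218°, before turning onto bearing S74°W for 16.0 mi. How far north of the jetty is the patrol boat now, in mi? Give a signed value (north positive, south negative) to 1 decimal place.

-19.7 mi

Leg 1 (089°, 2.2 mi): east 2.2 sin 89° = 2.20, north 2.2 cos 89° = 0.04
Leg 2 (218°, 19.4 mi): east 19.4 sin 218° = -11.94, north 19.4 cos 218° = -15.29
Leg 3 (S74°W, 16.0 mi): east 16.0 sin 254° = -15.38, north 16.0 cos 254° = -4.41
Net north component: -19.66 mi.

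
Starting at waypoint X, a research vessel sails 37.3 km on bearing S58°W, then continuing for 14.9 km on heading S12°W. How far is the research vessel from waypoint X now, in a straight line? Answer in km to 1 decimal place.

48.8 km

Leg 1 (S58°W, 37.3 km): east 37.3 sin 238° = -31.63, north 37.3 cos 238° = -19.77
Leg 2 (S12°W, 14.9 km): east 14.9 sin 192° = -3.10, north 14.9 cos 192° = -14.57
Net: -34.73 east, -34.34 north. Distance = √((-34.73)² + (-34.34)²) = 48.841 km.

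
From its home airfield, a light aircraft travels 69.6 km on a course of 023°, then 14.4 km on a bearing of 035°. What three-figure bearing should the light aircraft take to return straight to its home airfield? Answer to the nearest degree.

Leg 1 (023°, 69.6 km): east 69.6 sin 23° = 27.19, north 69.6 cos 23° = 64.07
Leg 2 (035°, 14.4 km): east 14.4 sin 35° = 8.26, north 14.4 cos 35° = 11.80
Net displacement: 35.45 east, 75.86 north. Direction back to start is (-35.45, -75.86): bearing = atan2(-35.45, -75.86) mod 360° = 205.05° ≈ 205°.

205°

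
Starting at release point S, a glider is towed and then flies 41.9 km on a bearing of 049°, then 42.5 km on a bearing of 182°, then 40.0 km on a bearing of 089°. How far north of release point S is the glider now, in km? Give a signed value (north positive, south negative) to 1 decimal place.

Leg 1 (049°, 41.9 km): east 41.9 sin 49° = 31.62, north 41.9 cos 49° = 27.49
Leg 2 (182°, 42.5 km): east 42.5 sin 182° = -1.48, north 42.5 cos 182° = -42.47
Leg 3 (089°, 40.0 km): east 40.0 sin 89° = 39.99, north 40.0 cos 89° = 0.70
Net north component: -14.29 km.

-14.3 km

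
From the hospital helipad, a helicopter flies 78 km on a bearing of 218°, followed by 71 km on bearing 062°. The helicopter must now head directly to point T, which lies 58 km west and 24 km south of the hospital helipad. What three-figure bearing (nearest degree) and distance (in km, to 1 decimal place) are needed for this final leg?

273°, 72.8 km

Leg 1 (218°, 78 km): east 78 sin 218° = -48.02, north 78 cos 218° = -61.46
Leg 2 (062°, 71 km): east 71 sin 62° = 62.69, north 71 cos 62° = 33.33
Current position: (14.67, -28.13). Target: (-58, -24). Remaining: Δeast = -72.67, Δnorth = 4.13.
Bearing = atan2(-72.67, 4.13) mod 360° = 273.25°; distance = √((-72.67)² + (4.13)²) = 72.785 km.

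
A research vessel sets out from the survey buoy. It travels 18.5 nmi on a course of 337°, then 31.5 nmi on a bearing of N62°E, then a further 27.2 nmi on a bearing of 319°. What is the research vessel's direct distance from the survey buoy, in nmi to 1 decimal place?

Leg 1 (337°, 18.5 nmi): east 18.5 sin 337° = -7.23, north 18.5 cos 337° = 17.03
Leg 2 (N62°E, 31.5 nmi): east 31.5 sin 62° = 27.81, north 31.5 cos 62° = 14.79
Leg 3 (319°, 27.2 nmi): east 27.2 sin 319° = -17.84, north 27.2 cos 319° = 20.53
Net: 2.74 east, 52.35 north. Distance = √((2.74)² + (52.35)²) = 52.417 nmi.

52.4 nmi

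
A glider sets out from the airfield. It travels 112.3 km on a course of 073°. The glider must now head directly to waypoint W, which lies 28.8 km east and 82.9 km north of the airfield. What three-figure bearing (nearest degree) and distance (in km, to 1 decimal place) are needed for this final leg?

302°, 93.2 km

Leg 1 (073°, 112.3 km): east 112.3 sin 73° = 107.39, north 112.3 cos 73° = 32.83
Current position: (107.39, 32.83). Target: (28.8, 82.9). Remaining: Δeast = -78.59, Δnorth = 50.07.
Bearing = atan2(-78.59, 50.07) mod 360° = 302.50°; distance = √((-78.59)² + (50.07)²) = 93.185 km.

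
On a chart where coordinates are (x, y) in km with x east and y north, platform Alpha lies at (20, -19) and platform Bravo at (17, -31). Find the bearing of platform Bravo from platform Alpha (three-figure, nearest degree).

Δeast = 17 − 20 = -3.00; Δnorth = -31 − -19 = -12.00.
Bearing = atan2(Δeast, Δnorth) mod 360° = 194.04° ≈ 194°.

194°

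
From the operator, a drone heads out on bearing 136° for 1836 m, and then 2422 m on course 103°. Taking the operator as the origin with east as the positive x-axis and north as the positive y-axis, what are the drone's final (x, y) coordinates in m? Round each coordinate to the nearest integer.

Leg 1 (136°, 1836 m): east 1836 sin 136° = 1275.39, north 1836 cos 136° = -1320.71
Leg 2 (103°, 2422 m): east 2422 sin 103° = 2359.92, north 2422 cos 103° = -544.83
Summing: 3635.32 m east, -1865.54 m north → (3635, -1866).

(3635, -1866)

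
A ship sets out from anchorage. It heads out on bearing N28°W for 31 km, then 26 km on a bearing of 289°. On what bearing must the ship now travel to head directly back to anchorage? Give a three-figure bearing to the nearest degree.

132°

Leg 1 (N28°W, 31 km): east 31 sin 332° = -14.55, north 31 cos 332° = 27.37
Leg 2 (289°, 26 km): east 26 sin 289° = -24.58, north 26 cos 289° = 8.46
Net displacement: -39.14 east, 35.84 north. Direction back to start is (39.14, -35.84): bearing = atan2(39.14, -35.84) mod 360° = 132.48° ≈ 132°.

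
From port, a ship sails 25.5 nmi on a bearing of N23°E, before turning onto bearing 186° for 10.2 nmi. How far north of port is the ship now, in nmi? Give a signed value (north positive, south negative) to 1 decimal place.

Leg 1 (N23°E, 25.5 nmi): east 25.5 sin 23° = 9.96, north 25.5 cos 23° = 23.47
Leg 2 (186°, 10.2 nmi): east 10.2 sin 186° = -1.07, north 10.2 cos 186° = -10.14
Net north component: 13.33 nmi.

13.3 nmi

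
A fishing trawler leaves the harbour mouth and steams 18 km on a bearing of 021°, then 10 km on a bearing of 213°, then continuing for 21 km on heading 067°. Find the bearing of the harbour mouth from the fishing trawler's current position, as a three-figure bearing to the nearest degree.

Leg 1 (021°, 18 km): east 18 sin 21° = 6.45, north 18 cos 21° = 16.80
Leg 2 (213°, 10 km): east 10 sin 213° = -5.45, north 10 cos 213° = -8.39
Leg 3 (067°, 21 km): east 21 sin 67° = 19.33, north 21 cos 67° = 8.21
Net displacement: 20.33 east, 16.62 north. Direction back to start is (-20.33, -16.62): bearing = atan2(-20.33, -16.62) mod 360° = 230.74° ≈ 231°.

231°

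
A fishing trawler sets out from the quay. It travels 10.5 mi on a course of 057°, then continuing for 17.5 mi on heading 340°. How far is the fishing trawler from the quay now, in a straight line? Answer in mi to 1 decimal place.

Leg 1 (057°, 10.5 mi): east 10.5 sin 57° = 8.81, north 10.5 cos 57° = 5.72
Leg 2 (340°, 17.5 mi): east 17.5 sin 340° = -5.99, north 17.5 cos 340° = 16.44
Net: 2.82 east, 22.16 north. Distance = √((2.82)² + (22.16)²) = 22.342 mi.

22.3 mi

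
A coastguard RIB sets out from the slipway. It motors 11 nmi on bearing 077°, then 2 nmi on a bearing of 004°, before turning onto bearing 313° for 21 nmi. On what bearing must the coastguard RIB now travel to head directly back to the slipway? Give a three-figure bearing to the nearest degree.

Leg 1 (077°, 11 nmi): east 11 sin 77° = 10.72, north 11 cos 77° = 2.47
Leg 2 (004°, 2 nmi): east 2 sin 4° = 0.14, north 2 cos 4° = 2.00
Leg 3 (313°, 21 nmi): east 21 sin 313° = -15.36, north 21 cos 313° = 14.32
Net displacement: -4.50 east, 18.79 north. Direction back to start is (4.50, -18.79): bearing = atan2(4.50, -18.79) mod 360° = 166.53° ≈ 167°.

167°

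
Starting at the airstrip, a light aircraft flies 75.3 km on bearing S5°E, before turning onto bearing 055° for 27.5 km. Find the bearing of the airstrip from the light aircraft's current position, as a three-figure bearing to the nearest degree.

Leg 1 (S5°E, 75.3 km): east 75.3 sin 175° = 6.56, north 75.3 cos 175° = -75.01
Leg 2 (055°, 27.5 km): east 27.5 sin 55° = 22.53, north 27.5 cos 55° = 15.77
Net displacement: 29.09 east, -59.24 north. Direction back to start is (-29.09, 59.24): bearing = atan2(-29.09, 59.24) mod 360° = 333.85° ≈ 334°.

334°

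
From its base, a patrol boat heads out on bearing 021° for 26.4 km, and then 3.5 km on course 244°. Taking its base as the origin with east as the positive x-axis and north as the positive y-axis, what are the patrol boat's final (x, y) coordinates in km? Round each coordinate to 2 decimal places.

(6.32, 23.11)

Leg 1 (021°, 26.4 km): east 26.4 sin 21° = 9.46, north 26.4 cos 21° = 24.65
Leg 2 (244°, 3.5 km): east 3.5 sin 244° = -3.15, north 3.5 cos 244° = -1.53
Summing: 6.32 km east, 23.11 km north → (6.32, 23.11).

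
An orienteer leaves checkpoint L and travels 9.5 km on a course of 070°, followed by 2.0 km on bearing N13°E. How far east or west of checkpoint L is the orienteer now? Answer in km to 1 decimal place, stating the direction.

9.4 km east

Leg 1 (070°, 9.5 km): east 9.5 sin 70° = 8.93, north 9.5 cos 70° = 3.25
Leg 2 (N13°E, 2.0 km): east 2.0 sin 13° = 0.45, north 2.0 cos 13° = 1.95
Net east component: 9.38 km.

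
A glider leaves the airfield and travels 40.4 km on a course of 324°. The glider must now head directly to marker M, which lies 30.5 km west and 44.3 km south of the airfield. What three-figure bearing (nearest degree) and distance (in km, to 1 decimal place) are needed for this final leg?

185°, 77.3 km

Leg 1 (324°, 40.4 km): east 40.4 sin 324° = -23.75, north 40.4 cos 324° = 32.68
Current position: (-23.75, 32.68). Target: (-30.5, -44.3). Remaining: Δeast = -6.75, Δnorth = -76.98.
Bearing = atan2(-6.75, -76.98) mod 360° = 185.01°; distance = √((-6.75)² + (-76.98)²) = 77.280 km.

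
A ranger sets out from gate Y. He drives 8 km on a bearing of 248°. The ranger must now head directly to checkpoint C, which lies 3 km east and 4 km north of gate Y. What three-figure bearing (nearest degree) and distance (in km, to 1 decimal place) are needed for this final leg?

056°, 12.5 km

Leg 1 (248°, 8 km): east 8 sin 248° = -7.42, north 8 cos 248° = -3.00
Current position: (-7.42, -3.00). Target: (3, 4). Remaining: Δeast = 10.42, Δnorth = 7.00.
Bearing = atan2(10.42, 7.00) mod 360° = 56.11°; distance = √((10.42)² + (7.00)²) = 12.549 km.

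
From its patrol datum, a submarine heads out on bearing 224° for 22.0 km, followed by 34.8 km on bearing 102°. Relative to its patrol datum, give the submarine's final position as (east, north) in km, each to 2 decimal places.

(18.76, -23.06)

Leg 1 (224°, 22.0 km): east 22.0 sin 224° = -15.28, north 22.0 cos 224° = -15.83
Leg 2 (102°, 34.8 km): east 34.8 sin 102° = 34.04, north 34.8 cos 102° = -7.24
Summing: 18.76 km east, -23.06 km north → (18.76, -23.06).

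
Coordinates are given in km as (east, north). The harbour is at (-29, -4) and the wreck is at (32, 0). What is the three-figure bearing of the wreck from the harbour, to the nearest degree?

Δeast = 32 − -29 = 61.00; Δnorth = 0 − -4 = 4.00.
Bearing = atan2(Δeast, Δnorth) mod 360° = 86.25° ≈ 086°.

086°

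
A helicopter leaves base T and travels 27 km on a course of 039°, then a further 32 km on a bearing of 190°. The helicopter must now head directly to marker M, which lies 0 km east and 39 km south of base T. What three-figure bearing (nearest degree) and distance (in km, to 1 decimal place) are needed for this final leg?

202°, 30.7 km

Leg 1 (039°, 27 km): east 27 sin 39° = 16.99, north 27 cos 39° = 20.98
Leg 2 (190°, 32 km): east 32 sin 190° = -5.56, north 32 cos 190° = -31.51
Current position: (11.43, -10.53). Target: (0, -39). Remaining: Δeast = -11.43, Δnorth = -28.47.
Bearing = atan2(-11.43, -28.47) mod 360° = 201.88°; distance = √((-11.43)² + (-28.47)²) = 30.680 km.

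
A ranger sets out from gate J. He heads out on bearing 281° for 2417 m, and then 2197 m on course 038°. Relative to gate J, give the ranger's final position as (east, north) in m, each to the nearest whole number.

Leg 1 (281°, 2417 m): east 2417 sin 281° = -2372.59, north 2417 cos 281° = 461.19
Leg 2 (038°, 2197 m): east 2197 sin 38° = 1352.61, north 2197 cos 38° = 1731.26
Summing: -1019.98 m east, 2192.44 m north → (-1020, 2192).

(-1020, 2192)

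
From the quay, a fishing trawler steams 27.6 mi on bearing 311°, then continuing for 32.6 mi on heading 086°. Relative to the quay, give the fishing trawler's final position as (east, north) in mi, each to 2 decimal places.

Leg 1 (311°, 27.6 mi): east 27.6 sin 311° = -20.83, north 27.6 cos 311° = 18.11
Leg 2 (086°, 32.6 mi): east 32.6 sin 86° = 32.52, north 32.6 cos 86° = 2.27
Summing: 11.69 mi east, 20.38 mi north → (11.69, 20.38).

(11.69, 20.38)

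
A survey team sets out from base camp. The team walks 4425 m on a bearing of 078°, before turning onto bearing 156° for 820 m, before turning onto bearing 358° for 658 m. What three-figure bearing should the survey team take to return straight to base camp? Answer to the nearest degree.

260°

Leg 1 (078°, 4425 m): east 4425 sin 78° = 4328.30, north 4425 cos 78° = 920.01
Leg 2 (156°, 820 m): east 820 sin 156° = 333.52, north 820 cos 156° = -749.11
Leg 3 (358°, 658 m): east 658 sin 358° = -22.96, north 658 cos 358° = 657.60
Net displacement: 4638.86 east, 828.50 north. Direction back to start is (-4638.86, -828.50): bearing = atan2(-4638.86, -828.50) mod 360° = 259.87° ≈ 260°.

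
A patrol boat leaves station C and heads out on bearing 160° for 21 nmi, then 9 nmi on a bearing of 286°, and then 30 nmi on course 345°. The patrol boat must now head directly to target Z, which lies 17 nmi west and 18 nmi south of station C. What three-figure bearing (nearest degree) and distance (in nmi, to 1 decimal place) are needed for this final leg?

195°, 30.7 nmi

Leg 1 (160°, 21 nmi): east 21 sin 160° = 7.18, north 21 cos 160° = -19.73
Leg 2 (286°, 9 nmi): east 9 sin 286° = -8.65, north 9 cos 286° = 2.48
Leg 3 (345°, 30 nmi): east 30 sin 345° = -7.76, north 30 cos 345° = 28.98
Current position: (-9.23, 11.72). Target: (-17, -18). Remaining: Δeast = -7.77, Δnorth = -29.72.
Bearing = atan2(-7.77, -29.72) mod 360° = 194.64°; distance = √((-7.77)² + (-29.72)²) = 30.723 nmi.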